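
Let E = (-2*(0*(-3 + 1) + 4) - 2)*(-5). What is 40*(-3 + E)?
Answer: 1880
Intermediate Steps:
E = 50 (E = (-2*(0*(-2) + 4) - 2)*(-5) = (-2*(0 + 4) - 2)*(-5) = (-2*4 - 2)*(-5) = (-8 - 2)*(-5) = -10*(-5) = 50)
40*(-3 + E) = 40*(-3 + 50) = 40*47 = 1880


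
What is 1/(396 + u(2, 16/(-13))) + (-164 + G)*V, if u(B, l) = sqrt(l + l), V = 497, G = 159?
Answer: (-9940*sqrt(26) + 12792767*I)/(4*(sqrt(26) - 1287*I)) ≈ -2485.0 - 1.0006e-5*I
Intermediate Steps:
u(B, l) = sqrt(2)*sqrt(l) (u(B, l) = sqrt(2*l) = sqrt(2)*sqrt(l))
1/(396 + u(2, 16/(-13))) + (-164 + G)*V = 1/(396 + sqrt(2)*sqrt(16/(-13))) + (-164 + 159)*497 = 1/(396 + sqrt(2)*sqrt(16*(-1/13))) - 5*497 = 1/(396 + sqrt(2)*sqrt(-16/13)) - 2485 = 1/(396 + sqrt(2)*(4*I*sqrt(13)/13)) - 2485 = 1/(396 + 4*I*sqrt(26)/13) - 2485 = -2485 + 1/(396 + 4*I*sqrt(26)/13)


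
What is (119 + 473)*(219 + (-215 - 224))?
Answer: -130240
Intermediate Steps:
(119 + 473)*(219 + (-215 - 224)) = 592*(219 - 439) = 592*(-220) = -130240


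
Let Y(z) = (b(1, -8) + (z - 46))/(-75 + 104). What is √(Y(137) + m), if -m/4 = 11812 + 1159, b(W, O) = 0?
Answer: 7*I*√890445/29 ≈ 227.77*I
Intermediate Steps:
m = -51884 (m = -4*(11812 + 1159) = -4*12971 = -51884)
Y(z) = -46/29 + z/29 (Y(z) = (0 + (z - 46))/(-75 + 104) = (0 + (-46 + z))/29 = (-46 + z)*(1/29) = -46/29 + z/29)
√(Y(137) + m) = √((-46/29 + (1/29)*137) - 51884) = √((-46/29 + 137/29) - 51884) = √(91/29 - 51884) = √(-1504545/29) = 7*I*√890445/29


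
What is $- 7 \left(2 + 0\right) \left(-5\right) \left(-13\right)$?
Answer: $-910$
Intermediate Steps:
$- 7 \left(2 + 0\right) \left(-5\right) \left(-13\right) = - 7 \cdot 2 \left(-5\right) \left(-13\right) = \left(-7\right) \left(-10\right) \left(-13\right) = 70 \left(-13\right) = -910$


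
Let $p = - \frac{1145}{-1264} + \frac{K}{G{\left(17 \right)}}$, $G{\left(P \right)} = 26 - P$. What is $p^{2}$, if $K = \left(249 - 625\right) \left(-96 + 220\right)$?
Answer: $\frac{3471852874949761}{129413376} \approx 2.6828 \cdot 10^{7}$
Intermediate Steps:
$K = -46624$ ($K = \left(249 - 625\right) 124 = \left(-376\right) 124 = -46624$)
$p = - \frac{58922431}{11376}$ ($p = - \frac{1145}{-1264} - \frac{46624}{26 - 17} = \left(-1145\right) \left(- \frac{1}{1264}\right) - \frac{46624}{26 - 17} = \frac{1145}{1264} - \frac{46624}{9} = - \frac{58922431}{11376} \approx -5179.5$)
$p^{2} = \left(- \frac{58922431}{11376}\right)^{2} = \frac{3471852874949761}{129413376}$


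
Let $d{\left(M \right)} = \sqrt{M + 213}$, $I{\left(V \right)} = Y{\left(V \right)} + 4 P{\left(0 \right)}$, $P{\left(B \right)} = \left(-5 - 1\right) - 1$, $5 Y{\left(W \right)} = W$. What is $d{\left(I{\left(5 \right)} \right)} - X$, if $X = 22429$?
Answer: $-22429 + \sqrt{186} \approx -22415.0$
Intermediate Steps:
$Y{\left(W \right)} = \frac{W}{5}$
$P{\left(B \right)} = -7$ ($P{\left(B \right)} = -6 - 1 = -7$)
$I{\left(V \right)} = -28 + \frac{V}{5}$ ($I{\left(V \right)} = \frac{V}{5} + 4 \left(-7\right) = \frac{V}{5} - 28 = -28 + \frac{V}{5}$)
$d{\left(M \right)} = \sqrt{213 + M}$
$d{\left(I{\left(5 \right)} \right)} - X = \sqrt{213 + \left(-28 + \frac{1}{5} \cdot 5\right)} - 22429 = \sqrt{213 + \left(-28 + 1\right)} - 22429 = \sqrt{213 - 27} - 22429 = \sqrt{186} - 22429 = -22429 + \sqrt{186}$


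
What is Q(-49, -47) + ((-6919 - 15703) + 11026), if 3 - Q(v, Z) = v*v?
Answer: -13994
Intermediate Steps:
Q(v, Z) = 3 - v² (Q(v, Z) = 3 - v*v = 3 - v²)
Q(-49, -47) + ((-6919 - 15703) + 11026) = (3 - 1*(-49)²) + ((-6919 - 15703) + 11026) = (3 - 1*2401) + (-22622 + 11026) = (3 - 2401) - 11596 = -2398 - 11596 = -13994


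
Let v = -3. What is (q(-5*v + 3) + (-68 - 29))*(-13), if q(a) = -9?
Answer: 1378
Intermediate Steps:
(q(-5*v + 3) + (-68 - 29))*(-13) = (-9 + (-68 - 29))*(-13) = (-9 - 97)*(-13) = -106*(-13) = 1378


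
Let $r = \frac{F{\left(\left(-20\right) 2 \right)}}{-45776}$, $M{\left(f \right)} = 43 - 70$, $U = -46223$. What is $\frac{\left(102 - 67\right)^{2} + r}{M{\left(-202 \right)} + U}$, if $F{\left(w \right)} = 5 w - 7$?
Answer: $- \frac{56075807}{2117140000} \approx -0.026487$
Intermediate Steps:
$M{\left(f \right)} = -27$ ($M{\left(f \right)} = 43 - 70 = -27$)
$F{\left(w \right)} = -7 + 5 w$
$r = \frac{207}{45776}$ ($r = \frac{-7 + 5 \left(\left(-20\right) 2\right)}{-45776} = \left(-7 + 5 \left(-40\right)\right) \left(- \frac{1}{45776}\right) = \left(-7 - 200\right) \left(- \frac{1}{45776}\right) = \left(-207\right) \left(- \frac{1}{45776}\right) = \frac{207}{45776} \approx 0.004522$)
$\frac{\left(102 - 67\right)^{2} + r}{M{\left(-202 \right)} + U} = \frac{\left(102 - 67\right)^{2} + \frac{207}{45776}}{-27 - 46223} = \frac{35^{2} + \frac{207}{45776}}{-46250} = \left(1225 + \frac{207}{45776}\right) \left(- \frac{1}{46250}\right) = \frac{56075807}{45776} \left(- \frac{1}{46250}\right) = - \frac{56075807}{2117140000}$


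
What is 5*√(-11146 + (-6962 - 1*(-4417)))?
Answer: 5*I*√13691 ≈ 585.04*I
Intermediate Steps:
5*√(-11146 + (-6962 - 1*(-4417))) = 5*√(-11146 + (-6962 + 4417)) = 5*√(-11146 - 2545) = 5*√(-13691) = 5*(I*√13691) = 5*I*√13691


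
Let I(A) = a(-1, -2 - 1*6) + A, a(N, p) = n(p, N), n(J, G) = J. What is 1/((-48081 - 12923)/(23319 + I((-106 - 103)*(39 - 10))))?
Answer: -8625/30502 ≈ -0.28277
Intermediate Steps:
a(N, p) = p
I(A) = -8 + A (I(A) = (-2 - 1*6) + A = (-2 - 6) + A = -8 + A)
1/((-48081 - 12923)/(23319 + I((-106 - 103)*(39 - 10)))) = 1/((-48081 - 12923)/(23319 + (-8 + (-106 - 103)*(39 - 10)))) = 1/(-61004/(23319 + (-8 - 209*29))) = 1/(-61004/(23319 + (-8 - 6061))) = 1/(-61004/(23319 - 6069)) = 1/(-61004/17250) = 1/(-61004*1/17250) = 1/(-30502/8625) = -8625/30502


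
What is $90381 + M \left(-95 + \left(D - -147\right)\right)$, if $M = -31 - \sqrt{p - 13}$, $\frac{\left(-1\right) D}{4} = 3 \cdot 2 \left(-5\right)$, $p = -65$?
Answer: $85049 - 172 i \sqrt{78} \approx 85049.0 - 1519.1 i$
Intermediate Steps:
$D = 120$ ($D = - 4 \cdot 3 \cdot 2 \left(-5\right) = - 4 \cdot 6 \left(-5\right) = \left(-4\right) \left(-30\right) = 120$)
$M = -31 - i \sqrt{78}$ ($M = -31 - \sqrt{-65 - 13} = -31 - \sqrt{-78} = -31 - i \sqrt{78} \approx -31.0 - 8.8318 i$)
$90381 + M \left(-95 + \left(D - -147\right)\right) = 90381 + \left(-31 - i \sqrt{78}\right) \left(-95 + \left(120 - -147\right)\right) = 90381 + \left(-31 - i \sqrt{78}\right) \left(-95 + \left(120 + 147\right)\right) = 90381 + \left(-31 - i \sqrt{78}\right) \left(-95 + 267\right) = 90381 + \left(-31 - i \sqrt{78}\right) 172 = 90381 - \left(5332 + 172 i \sqrt{78}\right) = 85049 - 172 i \sqrt{78}$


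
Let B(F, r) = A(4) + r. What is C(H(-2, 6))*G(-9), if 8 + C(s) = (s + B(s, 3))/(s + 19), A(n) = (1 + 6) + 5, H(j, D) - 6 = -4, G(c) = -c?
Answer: -453/7 ≈ -64.714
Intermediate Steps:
H(j, D) = 2 (H(j, D) = 6 - 4 = 2)
A(n) = 12 (A(n) = 7 + 5 = 12)
B(F, r) = 12 + r
C(s) = -8 + (15 + s)/(19 + s) (C(s) = -8 + (s + (12 + 3))/(s + 19) = -8 + (s + 15)/(19 + s) = -8 + (15 + s)/(19 + s))
C(H(-2, 6))*G(-9) = ((-137 - 7*2)/(19 + 2))*(-1*(-9)) = ((-137 - 14)/21)*9 = ((1/21)*(-151))*9 = -151/21*9 = -453/7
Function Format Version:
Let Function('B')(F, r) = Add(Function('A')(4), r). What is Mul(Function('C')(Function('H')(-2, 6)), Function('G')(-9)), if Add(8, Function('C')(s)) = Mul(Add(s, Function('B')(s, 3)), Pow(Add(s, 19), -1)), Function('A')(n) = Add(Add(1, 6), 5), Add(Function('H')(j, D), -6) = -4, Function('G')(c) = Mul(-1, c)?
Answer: Rational(-453, 7) ≈ -64.714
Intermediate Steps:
Function('H')(j, D) = 2 (Function('H')(j, D) = Add(6, -4) = 2)
Function('A')(n) = 12 (Function('A')(n) = Add(7, 5) = 12)
Function('B')(F, r) = Add(12, r)
Function('C')(s) = Add(-8, Mul(Pow(Add(19, s), -1), Add(15, s))) (Function('C')(s) = Add(-8, Mul(Add(s, Add(12, 3)), Pow(Add(s, 19), -1))) = Add(-8, Mul(Add(s, 15), Pow(Add(19, s), -1))) = Add(-8, Mul(Add(15, s), Pow(Add(19, s), -1))) = Add(-8, Mul(Pow(Add(19, s), -1), Add(15, s))))
Mul(Function('C')(Function('H')(-2, 6)), Function('G')(-9)) = Mul(Mul(Pow(Add(19, 2), -1), Add(-137, Mul(-7, 2))), Mul(-1, -9)) = Mul(Mul(Pow(21, -1), Add(-137, -14)), 9) = Mul(Mul(Rational(1, 21), -151), 9) = Mul(Rational(-151, 21), 9) = Rational(-453, 7)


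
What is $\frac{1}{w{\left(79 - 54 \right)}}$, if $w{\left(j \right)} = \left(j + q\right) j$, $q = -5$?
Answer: $\frac{1}{500} \approx 0.002$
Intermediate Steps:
$w{\left(j \right)} = j \left(-5 + j\right)$ ($w{\left(j \right)} = \left(j - 5\right) j = \left(-5 + j\right) j = j \left(-5 + j\right)$)
$\frac{1}{w{\left(79 - 54 \right)}} = \frac{1}{\left(79 - 54\right) \left(-5 + \left(79 - 54\right)\right)} = \frac{1}{25 \left(-5 + 25\right)} = \frac{1}{25 \cdot 20} = \frac{1}{500}$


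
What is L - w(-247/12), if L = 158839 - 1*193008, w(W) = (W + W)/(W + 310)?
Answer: -118668443/3473 ≈ -34169.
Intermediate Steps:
w(W) = 2*W/(310 + W) (w(W) = (2*W)/(310 + W) = 2*W/(310 + W))
L = -34169 (L = 158839 - 193008 = -34169)
L - w(-247/12) = -34169 - 2*(-247/12)/(310 - 247/12) = -34169 - 2*(-247*1/12)/(310 - 247*1/12) = -34169 - 2*(-247)/(12*(310 - 247/12)) = -34169 - 2*(-247)/(12*3473/12) = -34169 - 2*(-247)*12/(12*3473) = -34169 - 1*(-494/3473) = -34169 + 494/3473 = -118668443/3473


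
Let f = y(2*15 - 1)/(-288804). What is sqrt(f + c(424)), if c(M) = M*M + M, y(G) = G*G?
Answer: sqrt(3757519095519759)/144402 ≈ 424.50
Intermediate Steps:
y(G) = G**2
c(M) = M + M**2 (c(M) = M**2 + M = M + M**2)
f = -841/288804 (f = (2*15 - 1)**2/(-288804) = (30 - 1)**2*(-1/288804) = 29**2*(-1/288804) = 841*(-1/288804) = -841/288804 ≈ -0.0029120)
sqrt(f + c(424)) = sqrt(-841/288804 + 424*(1 + 424)) = sqrt(-841/288804 + 424*425) = sqrt(-841/288804 + 180200) = sqrt(52042479959/288804) = sqrt(3757519095519759)/144402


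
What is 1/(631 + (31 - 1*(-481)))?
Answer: 1/1143 ≈ 0.00087489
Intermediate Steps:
1/(631 + (31 - 1*(-481))) = 1/(631 + (31 + 481)) = 1/(631 + 512) = 1/1143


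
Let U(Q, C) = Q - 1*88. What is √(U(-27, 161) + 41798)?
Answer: √41683 ≈ 204.16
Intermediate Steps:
U(Q, C) = -88 + Q (U(Q, C) = Q - 88 = -88 + Q)
√(U(-27, 161) + 41798) = √((-88 - 27) + 41798) = √(-115 + 41798) = √41683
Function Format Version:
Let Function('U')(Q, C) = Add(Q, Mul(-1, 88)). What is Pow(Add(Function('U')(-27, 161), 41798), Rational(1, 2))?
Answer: Pow(41683, Rational(1, 2)) ≈ 204.16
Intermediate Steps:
Function('U')(Q, C) = Add(-88, Q) (Function('U')(Q, C) = Add(Q, -88) = Add(-88, Q))
Pow(Add(Function('U')(-27, 161), 41798), Rational(1, 2)) = Pow(Add(Add(-88, -27), 41798), Rational(1, 2)) = Pow(Add(-115, 41798), Rational(1, 2)) = Pow(41683, Rational(1, 2))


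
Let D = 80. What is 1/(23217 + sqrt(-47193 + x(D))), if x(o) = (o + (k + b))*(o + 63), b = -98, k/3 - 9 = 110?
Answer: 7739/179675935 - 2*sqrt(321)/539027805 ≈ 4.3006e-5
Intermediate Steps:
k = 357 (k = 27 + 3*110 = 27 + 330 = 357)
x(o) = (63 + o)*(259 + o) (x(o) = (o + (357 - 98))*(o + 63) = (o + 259)*(63 + o) = (259 + o)*(63 + o) = (63 + o)*(259 + o))
1/(23217 + sqrt(-47193 + x(D))) = 1/(23217 + sqrt(-47193 + (16317 + 80**2 + 322*80))) = 1/(23217 + sqrt(-47193 + (16317 + 6400 + 25760))) = 1/(23217 + sqrt(-47193 + 48477)) = 1/(23217 + sqrt(1284)) = 1/(23217 + 2*sqrt(321))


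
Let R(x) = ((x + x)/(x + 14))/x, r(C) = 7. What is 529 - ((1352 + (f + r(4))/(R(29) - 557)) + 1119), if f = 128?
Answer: -1722339/887 ≈ -1941.8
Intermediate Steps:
R(x) = 2/(14 + x) (R(x) = ((2*x)/(14 + x))/x = (2*x/(14 + x))/x = 2/(14 + x))
529 - ((1352 + (f + r(4))/(R(29) - 557)) + 1119) = 529 - ((1352 + (128 + 7)/(2/(14 + 29) - 557)) + 1119) = 529 - ((1352 + 135/(2/43 - 557)) + 1119) = 529 - ((1352 + 135/(-23949/43)) + 1119) = 529 - ((1352 + 135*(-43/23949)) + 1119) = 529 - ((1352 - 215/887) + 1119) = 529 - (1199009/887 + 1119) = 529 - 1*2191562/887 = 529 - 2191562/887 = -1722339/887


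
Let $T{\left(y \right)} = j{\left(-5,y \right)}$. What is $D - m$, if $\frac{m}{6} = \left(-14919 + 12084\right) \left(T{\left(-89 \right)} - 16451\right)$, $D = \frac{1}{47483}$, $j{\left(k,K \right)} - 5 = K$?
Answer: $- \frac{13355085199049}{47483} \approx -2.8126 \cdot 10^{8}$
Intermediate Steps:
$j{\left(k,K \right)} = 5 + K$
$T{\left(y \right)} = 5 + y$
$D = \frac{1}{47483} \approx 2.106 \cdot 10^{-5}$
$m = 281260350$ ($m = 6 \left(-14919 + 12084\right) \left(\left(5 - 89\right) - 16451\right) = 6 \left(- 2835 \left(-84 - 16451\right)\right) = 6 \left(\left(-2835\right) \left(-16535\right)\right) = 6 \cdot 46876725 = 281260350$)
$D - m = \frac{1}{47483} - 281260350 = - \frac{13355085199049}{47483}$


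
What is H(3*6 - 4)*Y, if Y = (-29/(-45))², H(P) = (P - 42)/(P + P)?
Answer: -841/2025 ≈ -0.41531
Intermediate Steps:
H(P) = (-42 + P)/(2*P) (H(P) = (-42 + P)/((2*P)) = (-42 + P)*(1/(2*P)) = (-42 + P)/(2*P))
Y = 841/2025 (Y = (-29*(-1/45))² = (29/45)² = 841/2025 ≈ 0.41531)
H(3*6 - 4)*Y = ((-42 + (3*6 - 4))/(2*(3*6 - 4)))*(841/2025) = ((-42 + (18 - 4))/(2*(18 - 4)))*(841/2025) = ((½)*(-42 + 14)/14)*(841/2025) = ((½)*(1/14)*(-28))*(841/2025) = -1*841/2025 = -841/2025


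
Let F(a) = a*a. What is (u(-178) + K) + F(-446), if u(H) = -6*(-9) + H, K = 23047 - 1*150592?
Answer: 71247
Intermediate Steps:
F(a) = a**2
K = -127545 (K = 23047 - 150592 = -127545)
u(H) = 54 + H
(u(-178) + K) + F(-446) = ((54 - 178) - 127545) + (-446)**2 = (-124 - 127545) + 198916 = -127669 + 198916 = 71247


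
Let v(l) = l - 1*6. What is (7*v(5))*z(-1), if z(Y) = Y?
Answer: 7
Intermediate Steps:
v(l) = -6 + l (v(l) = l - 6 = -6 + l)
(7*v(5))*z(-1) = (7*(-6 + 5))*(-1) = (7*(-1))*(-1) = -7*(-1) = 7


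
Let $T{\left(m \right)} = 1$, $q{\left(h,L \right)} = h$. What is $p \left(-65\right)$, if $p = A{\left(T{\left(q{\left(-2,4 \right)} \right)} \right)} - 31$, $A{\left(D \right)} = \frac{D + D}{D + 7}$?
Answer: $\frac{7995}{4} \approx 1998.8$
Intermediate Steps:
$A{\left(D \right)} = \frac{2 D}{7 + D}$
$p = - \frac{123}{4}$ ($p = 2 \cdot 1 \frac{1}{7 + 1} - 31 = 2 \cdot 1 \cdot \frac{1}{8} - 31 = \frac{1}{4} - 31 = - \frac{123}{4} \approx -30.75$)
$p \left(-65\right) = \left(- \frac{123}{4}\right) \left(-65\right) = \frac{7995}{4}$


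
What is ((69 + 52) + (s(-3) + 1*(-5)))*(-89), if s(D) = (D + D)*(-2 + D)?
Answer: -12994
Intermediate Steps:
s(D) = 2*D*(-2 + D) (s(D) = (2*D)*(-2 + D) = 2*D*(-2 + D))
((69 + 52) + (s(-3) + 1*(-5)))*(-89) = ((69 + 52) + (2*(-3)*(-2 - 3) + 1*(-5)))*(-89) = (121 + (2*(-3)*(-5) - 5))*(-89) = (121 + (30 - 5))*(-89) = (121 + 25)*(-89) = 146*(-89) = -12994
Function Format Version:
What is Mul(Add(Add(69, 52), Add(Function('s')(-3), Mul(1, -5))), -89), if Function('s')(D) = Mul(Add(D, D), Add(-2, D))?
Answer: -12994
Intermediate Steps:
Function('s')(D) = Mul(2, D, Add(-2, D)) (Function('s')(D) = Mul(Mul(2, D), Add(-2, D)) = Mul(2, D, Add(-2, D)))
Mul(Add(Add(69, 52), Add(Function('s')(-3), Mul(1, -5))), -89) = Mul(Add(Add(69, 52), Add(Mul(2, -3, Add(-2, -3)), Mul(1, -5))), -89) = Mul(Add(121, Add(Mul(2, -3, -5), -5)), -89) = Mul(Add(121, Add(30, -5)), -89) = Mul(Add(121, 25), -89) = Mul(146, -89) = -12994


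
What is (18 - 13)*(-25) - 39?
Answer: -164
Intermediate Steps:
(18 - 13)*(-25) - 39 = 5*(-25) - 39 = -125 - 39 = -164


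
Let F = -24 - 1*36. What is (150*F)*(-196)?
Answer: 1764000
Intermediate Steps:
F = -60 (F = -24 - 36 = -60)
(150*F)*(-196) = (150*(-60))*(-196) = -9000*(-196) = 1764000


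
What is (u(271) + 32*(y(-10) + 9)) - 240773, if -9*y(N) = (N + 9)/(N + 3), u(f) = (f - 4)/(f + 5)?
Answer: -1393848397/5796 ≈ -2.4048e+5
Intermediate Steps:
u(f) = (-4 + f)/(5 + f)
y(N) = -(9 + N)/(9*(3 + N)) (y(N) = -(N + 9)/(9*(N + 3)) = -(9 + N)/(9*(3 + N)))
(u(271) + 32*(y(-10) + 9)) - 240773 = ((-4 + 271)/(5 + 271) + 32*((-9 - 1*(-10))/(9*(3 - 10)) + 9)) - 240773 = (267/276 + 32*((⅑)*(-9 + 10)/(-7) + 9)) - 240773 = ((1/276)*267 + 32*((⅑)*(-⅐)*1 + 9)) - 240773 = (89/92 + 32*(-1/63 + 9)) - 240773 = (89/92 + 32*(566/63)) - 240773 = (89/92 + 18112/63) - 240773 = 1671911/5796 - 240773 = -1393848397/5796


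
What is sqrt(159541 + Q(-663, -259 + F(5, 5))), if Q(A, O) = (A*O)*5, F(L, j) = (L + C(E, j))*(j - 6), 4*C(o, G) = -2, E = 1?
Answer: sqrt(4132174)/2 ≈ 1016.4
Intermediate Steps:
C(o, G) = -1/2 (C(o, G) = (1/4)*(-2) = -1/2)
F(L, j) = (-6 + j)*(-1/2 + L) (F(L, j) = (L - 1/2)*(j - 6) = (-1/2 + L)*(-6 + j) = (-6 + j)*(-1/2 + L))
Q(A, O) = 5*A*O
sqrt(159541 + Q(-663, -259 + F(5, 5))) = sqrt(159541 + 5*(-663)*(-259 + (3 - 6*5 - 1/2*5 + 5*5))) = sqrt(159541 + 5*(-663)*(-259 + (3 - 30 - 5/2 + 25))) = sqrt(159541 + 5*(-663)*(-259 - 9/2)) = sqrt(159541 + 5*(-663)*(-527/2)) = sqrt(159541 + 1747005/2) = sqrt(2066087/2) = sqrt(4132174)/2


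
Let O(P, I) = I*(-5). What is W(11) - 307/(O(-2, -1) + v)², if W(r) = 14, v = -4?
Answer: -293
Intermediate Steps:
O(P, I) = -5*I
W(11) - 307/(O(-2, -1) + v)² = 14 - 307/(-5*(-1) - 4)² = 14 - 307/(5 - 4)² = 14 - 307/(1²) = 14 - 307/1 = 14 - 307*1 = 14 - 307 = -293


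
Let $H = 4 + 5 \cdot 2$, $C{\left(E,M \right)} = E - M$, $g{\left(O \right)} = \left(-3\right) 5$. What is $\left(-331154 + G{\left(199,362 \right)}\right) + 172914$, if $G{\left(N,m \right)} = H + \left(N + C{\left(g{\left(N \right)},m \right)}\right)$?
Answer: $-158404$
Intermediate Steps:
$g{\left(O \right)} = -15$
$H = 14$ ($H = 4 + 10 = 14$)
$G{\left(N,m \right)} = -1 + N - m$ ($G{\left(N,m \right)} = 14 - \left(15 + m - N\right) = -1 + N - m$)
$\left(-331154 + G{\left(199,362 \right)}\right) + 172914 = \left(-331154 - 164\right) + 172914 = -331318 + 172914 = -158404$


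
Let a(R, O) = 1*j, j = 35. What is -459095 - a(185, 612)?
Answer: -459130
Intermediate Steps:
a(R, O) = 35 (a(R, O) = 1*35 = 35)
-459095 - a(185, 612) = -459095 - 1*35 = -459095 - 35 = -459130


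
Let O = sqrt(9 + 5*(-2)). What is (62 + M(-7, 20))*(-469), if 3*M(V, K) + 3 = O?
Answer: -28609 - 469*I/3 ≈ -28609.0 - 156.33*I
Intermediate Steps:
O = I (O = sqrt(9 - 10) = sqrt(-1) = I ≈ 1.0*I)
M(V, K) = -1 + I/3
(62 + M(-7, 20))*(-469) = (62 + (-1 + I/3))*(-469) = (61 + I/3)*(-469) = -28609 - 469*I/3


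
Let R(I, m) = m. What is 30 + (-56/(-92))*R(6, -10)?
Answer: 550/23 ≈ 23.913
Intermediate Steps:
30 + (-56/(-92))*R(6, -10) = 30 - 56/(-92)*(-10) = 30 - 56*(-1/92)*(-10) = 30 + (14/23)*(-10) = 30 - 140/23 = 550/23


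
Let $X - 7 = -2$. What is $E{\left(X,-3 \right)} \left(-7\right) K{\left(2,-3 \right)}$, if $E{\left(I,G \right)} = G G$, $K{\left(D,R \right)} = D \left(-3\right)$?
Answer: $378$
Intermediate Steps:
$X = 5$ ($X = 7 - 2 = 5$)
$K{\left(D,R \right)} = - 3 D$
$E{\left(I,G \right)} = G^{2}$
$E{\left(X,-3 \right)} \left(-7\right) K{\left(2,-3 \right)} = \left(-3\right)^{2} \left(-7\right) \left(\left(-3\right) 2\right) = 9 \left(-7\right) \left(-6\right) = \left(-63\right) \left(-6\right) = 378$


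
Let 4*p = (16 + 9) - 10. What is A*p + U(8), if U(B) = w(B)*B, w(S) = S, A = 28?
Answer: 169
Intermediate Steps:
p = 15/4 (p = ((16 + 9) - 10)/4 = (25 - 10)/4 = (¼)*15 = 15/4 ≈ 3.7500)
U(B) = B² (U(B) = B*B = B²)
A*p + U(8) = 28*(15/4) + 8² = 105 + 64 = 169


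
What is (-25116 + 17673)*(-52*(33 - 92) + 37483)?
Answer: -301821093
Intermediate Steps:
(-25116 + 17673)*(-52*(33 - 92) + 37483) = -7443*(-52*(-59) + 37483) = -7443*(3068 + 37483) = -7443*40551 = -301821093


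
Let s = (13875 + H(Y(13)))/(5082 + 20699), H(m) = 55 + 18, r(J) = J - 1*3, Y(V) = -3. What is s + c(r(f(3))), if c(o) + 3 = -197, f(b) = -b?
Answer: -5142252/25781 ≈ -199.46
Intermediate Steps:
r(J) = -3 + J (r(J) = J - 3 = -3 + J)
c(o) = -200 (c(o) = -3 - 197 = -200)
H(m) = 73
s = 13948/25781 (s = (13875 + 73)/(5082 + 20699) = 13948/25781 ≈ 0.54102)
s + c(r(f(3))) = 13948/25781 - 200 = -5142252/25781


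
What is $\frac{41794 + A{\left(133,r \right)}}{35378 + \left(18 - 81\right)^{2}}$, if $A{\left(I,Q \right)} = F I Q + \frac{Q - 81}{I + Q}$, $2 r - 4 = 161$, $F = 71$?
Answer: $\frac{707565379}{33917114} \approx 20.862$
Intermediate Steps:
$r = \frac{165}{2}$ ($r = 2 + \frac{1}{2} \cdot 161 = 2 + \frac{161}{2} = \frac{165}{2} \approx 82.5$)
$A{\left(I,Q \right)} = \frac{-81 + Q}{I + Q} + 71 I Q$ ($A{\left(I,Q \right)} = 71 I Q + \frac{Q - 81}{I + Q} = 71 I Q + \frac{-81 + Q}{I + Q} = \frac{-81 + Q}{I + Q} + 71 I Q$)
$\frac{41794 + A{\left(133,r \right)}}{35378 + \left(18 - 81\right)^{2}} = \frac{41794 + \frac{-81 + \frac{165}{2} + 71 \cdot 133 \left(\frac{165}{2}\right)^{2} + 71 \cdot \frac{165}{2} \cdot 133^{2}}{133 + \frac{165}{2}}}{35378 + \left(18 - 81\right)^{2}} = \frac{41794 + \frac{-81 + \frac{165}{2} + 71 \cdot 133 \cdot \frac{27225}{4} + 71 \cdot \frac{165}{2} \cdot 17689}{\frac{431}{2}}}{35378 + \left(-63\right)^{2}} = \frac{41794 + \frac{2 \left(-81 + \frac{165}{2} + \frac{257085675}{4} + \frac{207226635}{2}\right)}{431}}{35378 + 3969} = \frac{41794 + \frac{2}{431} \cdot \frac{671538951}{4}}{39347} = \left(41794 + \frac{671538951}{862}\right) \frac{1}{39347} = \frac{707565379}{862} \cdot \frac{1}{39347} = \frac{707565379}{33917114}$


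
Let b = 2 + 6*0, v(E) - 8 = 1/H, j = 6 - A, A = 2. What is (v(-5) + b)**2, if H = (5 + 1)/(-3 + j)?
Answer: 3721/36 ≈ 103.36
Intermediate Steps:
j = 4 (j = 6 - 1*2 = 6 - 2 = 4)
H = 6 (H = (5 + 1)/(-3 + 4) = 6/1 = 6*1 = 6)
v(E) = 49/6 (v(E) = 8 + 1/6 = 49/6)
b = 2 (b = 2 + 0 = 2)
(v(-5) + b)**2 = (49/6 + 2)**2 = (61/6)**2 = 3721/36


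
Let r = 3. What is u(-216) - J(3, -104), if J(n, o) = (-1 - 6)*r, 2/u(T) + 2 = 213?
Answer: 4433/211 ≈ 21.009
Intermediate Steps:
u(T) = 2/211 (u(T) = 2/(-2 + 213) = 2/211)
J(n, o) = -21 (J(n, o) = (-1 - 6)*3 = -7*3 = -21)
u(-216) - J(3, -104) = 2/211 - 1*(-21) = 2/211 + 21 = 4433/211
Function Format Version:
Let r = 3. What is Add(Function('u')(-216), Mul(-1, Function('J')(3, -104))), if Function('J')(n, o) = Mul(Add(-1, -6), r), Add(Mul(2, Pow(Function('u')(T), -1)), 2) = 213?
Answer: Rational(4433, 211) ≈ 21.009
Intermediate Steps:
Function('u')(T) = Rational(2, 211) (Function('u')(T) = Mul(2, Pow(Add(-2, 213), -1)) = Mul(2, Pow(211, -1)) = Mul(2, Rational(1, 211)) = Rational(2, 211))
Function('J')(n, o) = -21 (Function('J')(n, o) = Mul(Add(-1, -6), 3) = Mul(-7, 3) = -21)
Add(Function('u')(-216), Mul(-1, Function('J')(3, -104))) = Add(Rational(2, 211), Mul(-1, -21)) = Add(Rational(2, 211), 21) = Rational(4433, 211)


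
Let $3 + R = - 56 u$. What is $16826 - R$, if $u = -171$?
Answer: $7253$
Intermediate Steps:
$R = 9573$ ($R = -3 - -9576 = -3 + 9576 = 9573$)
$16826 - R = 16826 - 9573 = 7253$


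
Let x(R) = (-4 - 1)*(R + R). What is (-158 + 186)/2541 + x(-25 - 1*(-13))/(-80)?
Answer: -1081/726 ≈ -1.4890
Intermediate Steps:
x(R) = -10*R
(-158 + 186)/2541 + x(-25 - 1*(-13))/(-80) = (-158 + 186)/2541 - 10*(-25 - 1*(-13))/(-80) = 28*(1/2541) - 10*(-25 + 13)*(-1/80) = 4/363 - 10*(-12)*(-1/80) = 4/363 + 120*(-1/80) = 4/363 - 3/2 = -1081/726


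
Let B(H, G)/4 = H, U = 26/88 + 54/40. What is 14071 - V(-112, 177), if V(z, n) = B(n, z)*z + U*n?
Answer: 10238333/110 ≈ 93076.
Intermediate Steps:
U = 181/110 (U = 26*(1/88) + 54*(1/40) = 13/44 + 27/20 = 181/110 ≈ 1.6455)
B(H, G) = 4*H
V(z, n) = 181*n/110 + 4*n*z (V(z, n) = (4*n)*z + 181*n/110 = 4*n*z + 181*n/110 = 181*n/110 + 4*n*z)
14071 - V(-112, 177) = 14071 - 177*(181 + 440*(-112))/110 = 14071 - 177*(181 - 49280)/110 = 14071 - 177*(-49099)/110 = 14071 - 1*(-8690523/110) = 14071 + 8690523/110 = 10238333/110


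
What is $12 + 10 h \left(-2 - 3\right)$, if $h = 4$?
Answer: $-188$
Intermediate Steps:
$12 + 10 h \left(-2 - 3\right) = 12 + 10 \cdot 4 \left(-2 - 3\right) = 12 + 10 \cdot 4 \left(-5\right) = 12 + 10 \left(-20\right) = 12 - 200 = -188$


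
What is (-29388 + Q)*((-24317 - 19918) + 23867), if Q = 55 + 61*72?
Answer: 507998288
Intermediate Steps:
Q = 4447 (Q = 55 + 4392 = 4447)
(-29388 + Q)*((-24317 - 19918) + 23867) = (-29388 + 4447)*((-24317 - 19918) + 23867) = -24941*(-44235 + 23867) = -24941*(-20368) = 507998288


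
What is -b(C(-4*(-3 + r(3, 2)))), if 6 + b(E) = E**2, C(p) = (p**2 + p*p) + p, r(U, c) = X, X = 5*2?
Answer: -2371594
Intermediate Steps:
X = 10
r(U, c) = 10
C(p) = p + 2*p**2 (C(p) = (p**2 + p**2) + p = 2*p**2 + p = p + 2*p**2)
b(E) = -6 + E**2
-b(C(-4*(-3 + r(3, 2)))) = -(-6 + ((-4*(-3 + 10))*(1 + 2*(-4*(-3 + 10))))**2) = -(-6 + ((-4*7)*(1 + 2*(-4*7)))**2) = -(-6 + (-28*(1 + 2*(-28)))**2) = -(-6 + (-28*(1 - 56))**2) = -(-6 + (-28*(-55))**2) = -(-6 + 1540**2) = -(-6 + 2371600) = -1*2371594 = -2371594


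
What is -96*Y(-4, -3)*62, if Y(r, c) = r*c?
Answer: -71424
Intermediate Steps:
Y(r, c) = c*r
-96*Y(-4, -3)*62 = -(-288)*(-4)*62 = -96*12*62 = -1152*62 = -71424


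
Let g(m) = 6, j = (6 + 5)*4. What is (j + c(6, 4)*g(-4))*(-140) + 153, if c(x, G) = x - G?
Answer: -7687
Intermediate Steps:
j = 44 (j = 11*4 = 44)
(j + c(6, 4)*g(-4))*(-140) + 153 = (44 + (6 - 1*4)*6)*(-140) + 153 = (44 + (6 - 4)*6)*(-140) + 153 = (44 + 2*6)*(-140) + 153 = (44 + 12)*(-140) + 153 = 56*(-140) + 153 = -7840 + 153 = -7687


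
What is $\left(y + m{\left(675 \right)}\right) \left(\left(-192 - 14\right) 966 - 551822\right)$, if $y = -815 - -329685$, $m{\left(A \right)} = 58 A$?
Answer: $-276316040360$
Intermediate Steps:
$y = 328870$ ($y = -815 + 329685 = 328870$)
$\left(y + m{\left(675 \right)}\right) \left(\left(-192 - 14\right) 966 - 551822\right) = \left(328870 + 58 \cdot 675\right) \left(\left(-192 - 14\right) 966 - 551822\right) = \left(328870 + 39150\right) \left(\left(-206\right) 966 - 551822\right) = 368020 \left(-198996 - 551822\right) = 368020 \left(-750818\right) = -276316040360$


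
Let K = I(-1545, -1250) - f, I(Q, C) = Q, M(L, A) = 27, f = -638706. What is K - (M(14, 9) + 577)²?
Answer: 272345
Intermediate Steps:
K = 637161 (K = -1545 - 1*(-638706) = -1545 + 638706 = 637161)
K - (M(14, 9) + 577)² = 637161 - (27 + 577)² = 637161 - 1*604² = 637161 - 1*364816 = 637161 - 364816 = 272345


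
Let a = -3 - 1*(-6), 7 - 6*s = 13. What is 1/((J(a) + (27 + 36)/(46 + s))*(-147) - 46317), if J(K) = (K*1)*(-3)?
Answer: -5/225999 ≈ -2.2124e-5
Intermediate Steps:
s = -1 (s = 7/6 - ⅙*13 = 7/6 - 13/6 = -1)
a = 3 (a = -3 + 6 = 3)
J(K) = -3*K (J(K) = K*(-3) = -3*K)
1/((J(a) + (27 + 36)/(46 + s))*(-147) - 46317) = 1/((-3*3 + (27 + 36)/(46 - 1))*(-147) - 46317) = 1/((-9 + 63/45)*(-147) - 46317) = 1/((-9 + 63*(1/45))*(-147) - 46317) = 1/((-9 + 7/5)*(-147) - 46317) = 1/(-38/5*(-147) - 46317) = 1/(5586/5 - 46317) = 1/(-225999/5) = -5/225999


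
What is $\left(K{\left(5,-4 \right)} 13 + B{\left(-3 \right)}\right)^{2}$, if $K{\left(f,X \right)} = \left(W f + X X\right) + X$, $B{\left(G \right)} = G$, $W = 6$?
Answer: $294849$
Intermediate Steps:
$K{\left(f,X \right)} = X + X^{2} + 6 f$ ($K{\left(f,X \right)} = \left(6 f + X X\right) + X = \left(6 f + X^{2}\right) + X = \left(X^{2} + 6 f\right) + X = X + X^{2} + 6 f$)
$\left(K{\left(5,-4 \right)} 13 + B{\left(-3 \right)}\right)^{2} = \left(\left(-4 + \left(-4\right)^{2} + 6 \cdot 5\right) 13 - 3\right)^{2} = \left(\left(-4 + 16 + 30\right) 13 - 3\right)^{2} = \left(42 \cdot 13 - 3\right)^{2} = \left(546 - 3\right)^{2} = 543^{2} = 294849$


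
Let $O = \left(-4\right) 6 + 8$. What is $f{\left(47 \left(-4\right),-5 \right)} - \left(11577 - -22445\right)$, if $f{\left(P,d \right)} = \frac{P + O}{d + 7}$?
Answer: $-34124$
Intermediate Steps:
$O = -16$ ($O = -24 + 8 = -16$)
$f{\left(P,d \right)} = \frac{-16 + P}{7 + d}$ ($f{\left(P,d \right)} = \frac{P - 16}{d + 7} = \frac{-16 + P}{7 + d}$)
$f{\left(47 \left(-4\right),-5 \right)} - \left(11577 - -22445\right) = \frac{-16 + 47 \left(-4\right)}{7 - 5} - \left(11577 - -22445\right) = \frac{-16 - 188}{2} - \left(11577 + 22445\right) = \frac{1}{2} \left(-204\right) - 34022 = -102 - 34022 = -34124$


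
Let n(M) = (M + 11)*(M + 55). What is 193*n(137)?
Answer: 5484288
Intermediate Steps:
n(M) = (11 + M)*(55 + M)
193*n(137) = 193*(605 + 137² + 66*137) = 193*(605 + 18769 + 9042) = 193*28416 = 5484288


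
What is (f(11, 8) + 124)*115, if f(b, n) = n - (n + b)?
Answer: 12995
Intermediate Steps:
f(b, n) = -b (f(b, n) = n - (b + n) = n + (-b - n) = -b)
(f(11, 8) + 124)*115 = (-1*11 + 124)*115 = (-11 + 124)*115 = 113*115 = 12995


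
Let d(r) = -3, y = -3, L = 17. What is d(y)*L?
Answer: -51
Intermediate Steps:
d(y)*L = -3*17 = -51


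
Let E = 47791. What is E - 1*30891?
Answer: 16900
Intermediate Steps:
E - 1*30891 = 47791 - 1*30891 = 47791 - 30891 = 16900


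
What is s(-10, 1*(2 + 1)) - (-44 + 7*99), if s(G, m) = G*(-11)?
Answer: -539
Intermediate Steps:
s(G, m) = -11*G
s(-10, 1*(2 + 1)) - (-44 + 7*99) = -11*(-10) - (-44 + 7*99) = 110 - (-44 + 693) = 110 - 1*649 = 110 - 649 = -539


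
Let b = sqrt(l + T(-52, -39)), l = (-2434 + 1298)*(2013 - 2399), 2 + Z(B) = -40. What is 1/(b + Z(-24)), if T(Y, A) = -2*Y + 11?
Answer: 42/436847 + sqrt(438611)/436847 ≈ 0.0016122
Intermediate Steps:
T(Y, A) = 11 - 2*Y
Z(B) = -42 (Z(B) = -2 - 40 = -42)
l = 438496 (l = -1136*(-386) = 438496)
b = sqrt(438611) (b = sqrt(438496 + (11 - 2*(-52))) = sqrt(438496 + (11 + 104)) = sqrt(438496 + 115) = sqrt(438611) ≈ 662.28)
1/(b + Z(-24)) = 1/(sqrt(438611) - 42) = 1/(-42 + sqrt(438611))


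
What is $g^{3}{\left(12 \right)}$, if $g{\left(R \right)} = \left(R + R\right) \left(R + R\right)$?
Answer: $191102976$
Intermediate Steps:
$g{\left(R \right)} = 4 R^{2}$ ($g{\left(R \right)} = 2 R 2 R = 4 R^{2}$)
$g^{3}{\left(12 \right)} = \left(4 \cdot 12^{2}\right)^{3} = \left(4 \cdot 144\right)^{3} = 576^{3} = 191102976$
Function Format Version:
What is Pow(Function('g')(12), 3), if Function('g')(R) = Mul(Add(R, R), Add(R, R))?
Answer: 191102976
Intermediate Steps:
Function('g')(R) = Mul(4, Pow(R, 2)) (Function('g')(R) = Mul(Mul(2, R), Mul(2, R)) = Mul(4, Pow(R, 2)))
Pow(Function('g')(12), 3) = Pow(Mul(4, Pow(12, 2)), 3) = Pow(Mul(4, 144), 3) = Pow(576, 3) = 191102976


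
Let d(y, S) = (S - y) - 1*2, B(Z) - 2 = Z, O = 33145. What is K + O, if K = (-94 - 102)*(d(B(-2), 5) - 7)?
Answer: 33929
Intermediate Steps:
B(Z) = 2 + Z
d(y, S) = -2 + S - y (d(y, S) = (S - y) - 2 = -2 + S - y)
K = 784 (K = (-94 - 102)*((-2 + 5 - (2 - 2)) - 7) = -196*((-2 + 5 - 1*0) - 7) = -196*((-2 + 5 + 0) - 7) = -196*(3 - 7) = -196*(-4) = 784)
K + O = 784 + 33145 = 33929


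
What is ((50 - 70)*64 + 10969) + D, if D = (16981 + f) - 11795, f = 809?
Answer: 15684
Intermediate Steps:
D = 5995 (D = (16981 + 809) - 11795 = 17790 - 11795 = 5995)
((50 - 70)*64 + 10969) + D = ((50 - 70)*64 + 10969) + 5995 = (-20*64 + 10969) + 5995 = (-1280 + 10969) + 5995 = 9689 + 5995 = 15684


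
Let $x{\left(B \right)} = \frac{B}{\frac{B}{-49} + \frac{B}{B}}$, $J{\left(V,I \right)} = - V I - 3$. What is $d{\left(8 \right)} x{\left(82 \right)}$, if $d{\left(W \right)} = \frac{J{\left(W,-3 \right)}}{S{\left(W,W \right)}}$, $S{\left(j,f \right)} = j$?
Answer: $- \frac{14063}{44} \approx -319.61$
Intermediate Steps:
$J{\left(V,I \right)} = -3 - I V$ ($J{\left(V,I \right)} = - I V - 3 = -3 - I V$)
$d{\left(W \right)} = \frac{-3 + 3 W}{W}$ ($d{\left(W \right)} = \frac{-3 - - 3 W}{W} = \frac{-3 + 3 W}{W}$)
$x{\left(B \right)} = \frac{B}{1 - \frac{B}{49}}$ ($x{\left(B \right)} = \frac{B}{B \left(- \frac{1}{49}\right) + 1} = \frac{B}{- \frac{B}{49} + 1} = \frac{B}{1 - \frac{B}{49}}$)
$d{\left(8 \right)} x{\left(82 \right)} = \left(3 - \frac{3}{8}\right) \left(\left(-49\right) 82 \frac{1}{-49 + 82}\right) = \left(3 - \frac{3}{8}\right) \left(\left(-49\right) 82 \cdot \frac{1}{33}\right) = \frac{21}{8} \left(- \frac{4018}{33}\right) = - \frac{14063}{44}$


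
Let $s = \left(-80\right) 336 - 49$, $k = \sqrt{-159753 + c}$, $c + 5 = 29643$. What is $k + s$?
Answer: $-26929 + i \sqrt{130115} \approx -26929.0 + 360.71 i$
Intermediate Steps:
$c = 29638$ ($c = -5 + 29643 = 29638$)
$k = i \sqrt{130115}$ ($k = \sqrt{-159753 + 29638} = \sqrt{-130115} = i \sqrt{130115} \approx 360.71 i$)
$s = -26929$ ($s = -26880 - 49 = -26929$)
$k + s = i \sqrt{130115} - 26929 = -26929 + i \sqrt{130115}$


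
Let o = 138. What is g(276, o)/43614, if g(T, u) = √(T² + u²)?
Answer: 23*√5/7269 ≈ 0.0070752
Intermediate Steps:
g(276, o)/43614 = √(276² + 138²)/43614 = √(76176 + 19044)*(1/43614) = √95220*(1/43614) = (138*√5)*(1/43614) = 23*√5/7269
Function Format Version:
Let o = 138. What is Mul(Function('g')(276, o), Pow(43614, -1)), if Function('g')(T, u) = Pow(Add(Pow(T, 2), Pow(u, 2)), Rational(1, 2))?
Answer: Mul(Rational(23, 7269), Pow(5, Rational(1, 2))) ≈ 0.0070752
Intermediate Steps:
Mul(Function('g')(276, o), Pow(43614, -1)) = Mul(Pow(Add(Pow(276, 2), Pow(138, 2)), Rational(1, 2)), Pow(43614, -1)) = Mul(Pow(Add(76176, 19044), Rational(1, 2)), Rational(1, 43614)) = Mul(Pow(95220, Rational(1, 2)), Rational(1, 43614)) = Mul(Mul(138, Pow(5, Rational(1, 2))), Rational(1, 43614)) = Mul(Rational(23, 7269), Pow(5, Rational(1, 2)))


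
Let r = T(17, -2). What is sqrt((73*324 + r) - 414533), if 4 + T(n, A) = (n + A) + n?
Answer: I*sqrt(390853) ≈ 625.18*I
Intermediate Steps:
T(n, A) = -4 + A + 2*n (T(n, A) = -4 + ((n + A) + n) = -4 + ((A + n) + n) = -4 + (A + 2*n) = -4 + A + 2*n)
r = 28 (r = -4 - 2 + 2*17 = -4 - 2 + 34 = 28)
sqrt((73*324 + r) - 414533) = sqrt((73*324 + 28) - 414533) = sqrt((23652 + 28) - 414533) = sqrt(23680 - 414533) = sqrt(-390853) = I*sqrt(390853)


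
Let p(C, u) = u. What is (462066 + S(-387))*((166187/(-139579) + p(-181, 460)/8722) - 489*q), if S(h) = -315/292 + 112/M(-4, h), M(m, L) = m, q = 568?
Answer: -22809967999117027001125/177741573548 ≈ -1.2833e+11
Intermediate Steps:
S(h) = -8491/292 (S(h) = -315/292 + 112/(-4) = -315*1/292 + 112*(-¼) = -315/292 - 28 = -8491/292)
(462066 + S(-387))*((166187/(-139579) + p(-181, 460)/8722) - 489*q) = (462066 - 8491/292)*((166187/(-139579) + 460/8722) - 489*568) = 134914781*((166187*(-1/139579) + 460*(1/8722)) - 277752)/292 = 134914781*((-166187/139579 + 230/4361) - 277752)/292 = 134914781*(-692638337/608704019 - 277752)/292 = (134914781/292)*(-169069451323625/608704019) = -22809967999117027001125/177741573548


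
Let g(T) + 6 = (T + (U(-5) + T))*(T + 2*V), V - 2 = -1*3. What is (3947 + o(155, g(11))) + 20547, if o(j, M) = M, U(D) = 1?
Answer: 24695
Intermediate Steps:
V = -1 (V = 2 - 1*3 = 2 - 3 = -1)
g(T) = -6 + (1 + 2*T)*(-2 + T) (g(T) = -6 + (T + (1 + T))*(T + 2*(-1)) = -6 + (1 + 2*T)*(T - 2) = -6 + (1 + 2*T)*(-2 + T))
(3947 + o(155, g(11))) + 20547 = (3947 + (-8 - 3*11 + 2*11²)) + 20547 = (3947 + (-8 - 33 + 2*121)) + 20547 = (3947 + (-8 - 33 + 242)) + 20547 = (3947 + 201) + 20547 = 4148 + 20547 = 24695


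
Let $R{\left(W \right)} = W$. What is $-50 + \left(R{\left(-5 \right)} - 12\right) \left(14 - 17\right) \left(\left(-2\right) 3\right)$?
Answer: $-356$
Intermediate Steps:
$-50 + \left(R{\left(-5 \right)} - 12\right) \left(14 - 17\right) \left(\left(-2\right) 3\right) = -50 + \left(-5 - 12\right) \left(14 - 17\right) \left(\left(-2\right) 3\right) = -50 + \left(-17\right) \left(-3\right) \left(-6\right) = -50 + 51 \left(-6\right) = -50 - 306 = -356$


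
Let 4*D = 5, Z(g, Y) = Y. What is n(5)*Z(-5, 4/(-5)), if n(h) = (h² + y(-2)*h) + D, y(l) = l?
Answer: -13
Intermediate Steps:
D = 5/4 (D = (¼)*5 = 5/4 ≈ 1.2500)
n(h) = 5/4 + h² - 2*h (n(h) = (h² - 2*h) + 5/4 = 5/4 + h² - 2*h)
n(5)*Z(-5, 4/(-5)) = (5/4 + 5² - 2*5)*(4/(-5)) = (5/4 + 25 - 10)*(4*(-⅕)) = (65/4)*(-⅘) = -13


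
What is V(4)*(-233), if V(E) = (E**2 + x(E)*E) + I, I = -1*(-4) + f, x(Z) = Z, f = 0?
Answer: -8388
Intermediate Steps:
I = 4 (I = -1*(-4) + 0 = 4 + 0 = 4)
V(E) = 4 + 2*E**2 (V(E) = (E**2 + E*E) + 4 = (E**2 + E**2) + 4 = 2*E**2 + 4 = 4 + 2*E**2)
V(4)*(-233) = (4 + 2*4**2)*(-233) = (4 + 2*16)*(-233) = (4 + 32)*(-233) = 36*(-233) = -8388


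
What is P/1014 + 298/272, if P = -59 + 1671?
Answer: 14243/5304 ≈ 2.6853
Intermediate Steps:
P = 1612
P/1014 + 298/272 = 1612/1014 + 298/272 = 1612*(1/1014) + 298*(1/272) = 62/39 + 149/136 = 14243/5304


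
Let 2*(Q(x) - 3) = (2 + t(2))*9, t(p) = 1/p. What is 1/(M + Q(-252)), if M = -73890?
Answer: -4/295503 ≈ -1.3536e-5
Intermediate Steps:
Q(x) = 57/4 (Q(x) = 3 + ((2 + 1/2)*9)/2 = 3 + ((2 + ½)*9)/2 = 3 + ((5/2)*9)/2 = 3 + (½)*(45/2) = 3 + 45/4 = 57/4)
1/(M + Q(-252)) = 1/(-73890 + 57/4) = 1/(-295503/4) = -4/295503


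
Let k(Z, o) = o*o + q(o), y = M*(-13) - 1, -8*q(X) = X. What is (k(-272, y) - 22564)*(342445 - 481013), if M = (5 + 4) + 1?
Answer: 746413853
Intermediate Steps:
q(X) = -X/8
M = 10 (M = 9 + 1 = 10)
y = -131 (y = 10*(-13) - 1 = -130 - 1 = -131)
k(Z, o) = o**2 - o/8 (k(Z, o) = o*o - o/8 = o**2 - o/8)
(k(-272, y) - 22564)*(342445 - 481013) = (-131*(-1/8 - 131) - 22564)*(342445 - 481013) = (-131*(-1049/8) - 22564)*(-138568) = (137419/8 - 22564)*(-138568) = -43093/8*(-138568) = 746413853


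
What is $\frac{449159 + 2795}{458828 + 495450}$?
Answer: $\frac{225977}{477139} \approx 0.47361$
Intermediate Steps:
$\frac{449159 + 2795}{458828 + 495450} = \frac{451954}{954278} = 451954 \cdot \frac{1}{954278} = \frac{225977}{477139}$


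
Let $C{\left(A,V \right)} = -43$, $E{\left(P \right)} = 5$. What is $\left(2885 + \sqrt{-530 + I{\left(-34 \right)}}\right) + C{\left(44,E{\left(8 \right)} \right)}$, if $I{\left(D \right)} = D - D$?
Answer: $2842 + i \sqrt{530} \approx 2842.0 + 23.022 i$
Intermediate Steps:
$I{\left(D \right)} = 0$
$\left(2885 + \sqrt{-530 + I{\left(-34 \right)}}\right) + C{\left(44,E{\left(8 \right)} \right)} = \left(2885 + \sqrt{-530 + 0}\right) - 43 = \left(2885 + \sqrt{-530}\right) - 43 = \left(2885 + i \sqrt{530}\right) - 43 = 2842 + i \sqrt{530}$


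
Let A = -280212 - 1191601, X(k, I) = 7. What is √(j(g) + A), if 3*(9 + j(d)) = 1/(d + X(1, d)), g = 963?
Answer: I*√12463535875290/2910 ≈ 1213.2*I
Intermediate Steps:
A = -1471813
j(d) = -9 + 1/(3*(7 + d)) (j(d) = -9 + 1/(3*(d + 7)) = -9 + 1/(3*(7 + d)))
√(j(g) + A) = √((-188 - 27*963)/(3*(7 + 963)) - 1471813) = √((⅓)*(-188 - 26001)/970 - 1471813) = √((⅓)*(1/970)*(-26189) - 1471813) = √(-26189/2910 - 1471813) = √(-4283002019/2910) = I*√12463535875290/2910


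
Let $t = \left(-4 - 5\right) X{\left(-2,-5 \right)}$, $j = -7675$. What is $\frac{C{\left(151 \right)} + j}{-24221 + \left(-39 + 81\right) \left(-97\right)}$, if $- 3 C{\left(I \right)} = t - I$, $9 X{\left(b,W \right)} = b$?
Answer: $\frac{22876}{84885} \approx 0.26949$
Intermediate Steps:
$X{\left(b,W \right)} = \frac{b}{9}$
$t = 2$ ($t = \left(-4 - 5\right) \frac{1}{9} \left(-2\right) = \left(-9\right) \left(- \frac{2}{9}\right) = 2$)
$C{\left(I \right)} = - \frac{2}{3} + \frac{I}{3}$ ($C{\left(I \right)} = - \frac{2 - I}{3} = - \frac{2}{3} + \frac{I}{3}$)
$\frac{C{\left(151 \right)} + j}{-24221 + \left(-39 + 81\right) \left(-97\right)} = \frac{\left(- \frac{2}{3} + \frac{1}{3} \cdot 151\right) - 7675}{-24221 + \left(-39 + 81\right) \left(-97\right)} = \frac{\left(- \frac{2}{3} + \frac{151}{3}\right) - 7675}{-24221 + 42 \left(-97\right)} = \frac{\frac{149}{3} - 7675}{-24221 - 4074} = - \frac{22876}{3 \left(-28295\right)} = \left(- \frac{22876}{3}\right) \left(- \frac{1}{28295}\right) = \frac{22876}{84885}$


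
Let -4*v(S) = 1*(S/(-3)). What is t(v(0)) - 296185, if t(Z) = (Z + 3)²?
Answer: -296176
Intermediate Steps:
v(S) = S/12 (v(S) = -S/(-3)/4 = -S*(-⅓)/4 = -(-S/3)/4 = -(-1)*S/12 = S/12)
t(Z) = (3 + Z)²
t(v(0)) - 296185 = (3 + (1/12)*0)² - 296185 = (3 + 0)² - 296185 = 3² - 296185 = 9 - 296185 = -296176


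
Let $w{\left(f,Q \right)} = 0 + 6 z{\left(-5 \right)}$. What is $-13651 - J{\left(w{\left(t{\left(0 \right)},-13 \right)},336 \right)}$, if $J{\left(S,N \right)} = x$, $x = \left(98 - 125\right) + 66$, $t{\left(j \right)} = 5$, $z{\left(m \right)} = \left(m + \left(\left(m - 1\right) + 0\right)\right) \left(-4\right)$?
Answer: $-13690$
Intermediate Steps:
$z{\left(m \right)} = 4 - 8 m$ ($z{\left(m \right)} = \left(m + \left(\left(-1 + m\right) + 0\right)\right) \left(-4\right) = \left(m + \left(-1 + m\right)\right) \left(-4\right) = \left(-1 + 2 m\right) \left(-4\right) = 4 - 8 m$)
$x = 39$ ($x = -27 + 66 = 39$)
$w{\left(f,Q \right)} = 264$ ($w{\left(f,Q \right)} = 0 + 6 \left(4 - -40\right) = 0 + 6 \left(4 + 40\right) = 0 + 6 \cdot 44 = 0 + 264 = 264$)
$J{\left(S,N \right)} = 39$
$-13651 - J{\left(w{\left(t{\left(0 \right)},-13 \right)},336 \right)} = -13651 - 39 = -13690$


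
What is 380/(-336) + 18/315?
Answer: -451/420 ≈ -1.0738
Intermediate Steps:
380/(-336) + 18/315 = 380*(-1/336) + 18*(1/315) = -95/84 + 2/35 = -451/420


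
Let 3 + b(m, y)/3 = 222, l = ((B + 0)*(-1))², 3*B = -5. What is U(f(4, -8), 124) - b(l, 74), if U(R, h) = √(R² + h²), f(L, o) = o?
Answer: -657 + 4*√965 ≈ -532.74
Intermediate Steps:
B = -5/3 (B = (⅓)*(-5) = -5/3 ≈ -1.6667)
l = 25/9 (l = ((-5/3 + 0)*(-1))² = (-5/3*(-1))² = (5/3)² = 25/9 ≈ 2.7778)
b(m, y) = 657 (b(m, y) = -9 + 3*222 = -9 + 666 = 657)
U(f(4, -8), 124) - b(l, 74) = √((-8)² + 124²) - 1*657 = √(64 + 15376) - 657 = √15440 - 657 = 4*√965 - 657 = -657 + 4*√965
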